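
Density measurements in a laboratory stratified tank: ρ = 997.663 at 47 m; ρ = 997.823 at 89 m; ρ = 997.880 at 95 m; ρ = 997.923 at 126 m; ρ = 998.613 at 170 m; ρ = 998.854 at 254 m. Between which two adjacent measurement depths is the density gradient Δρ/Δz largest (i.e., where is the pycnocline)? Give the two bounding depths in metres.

126–170 m

Compute the density gradient over each adjacent pair:
  47–89 m: Δρ/Δz = 0.160/42 = 3.8 × 10⁻³ kg m⁻⁴
  89–95 m: Δρ/Δz = 0.057/6 = 9.5 × 10⁻³ kg m⁻⁴
  95–126 m: Δρ/Δz = 0.043/31 = 1.4 × 10⁻³ kg m⁻⁴
  126–170 m: Δρ/Δz = 0.690/44 = 0.016 kg m⁻⁴
  170–254 m: Δρ/Δz = 0.241/84 = 2.9 × 10⁻³ kg m⁻⁴
The largest gradient is in the 126–170 m interval — the pycnocline.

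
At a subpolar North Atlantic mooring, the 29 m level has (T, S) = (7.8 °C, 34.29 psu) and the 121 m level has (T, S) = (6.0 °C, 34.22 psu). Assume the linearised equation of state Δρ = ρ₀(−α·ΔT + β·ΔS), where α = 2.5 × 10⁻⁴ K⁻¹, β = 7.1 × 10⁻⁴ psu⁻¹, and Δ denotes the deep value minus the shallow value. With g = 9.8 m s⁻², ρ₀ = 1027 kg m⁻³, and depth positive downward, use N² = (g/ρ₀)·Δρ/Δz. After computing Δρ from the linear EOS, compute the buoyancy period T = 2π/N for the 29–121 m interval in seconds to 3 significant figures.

ΔT = -1.8 K, ΔS = -0.07 psu (deep − shallow).
Δρ/ρ₀ = −αΔT + βΔS = 4.50 × 10⁻⁴ − 4.97 × 10⁻⁵ = 4.003 × 10⁻⁴, so Δρ ≈ 0.4111 kg m⁻³.
N² = (g/ρ₀)·Δρ/Δz = g·(Δρ/ρ₀)/Δz = 9.8 × 4.003 × 10⁻⁴ / 92 = 4.2641 × 10⁻⁵ s⁻².
N = √(4.2641 × 10⁻⁵) = 6.5300 × 10⁻³ rad s⁻¹ → T = 2π/N = 962.20 s ≈ 962 s.

962 s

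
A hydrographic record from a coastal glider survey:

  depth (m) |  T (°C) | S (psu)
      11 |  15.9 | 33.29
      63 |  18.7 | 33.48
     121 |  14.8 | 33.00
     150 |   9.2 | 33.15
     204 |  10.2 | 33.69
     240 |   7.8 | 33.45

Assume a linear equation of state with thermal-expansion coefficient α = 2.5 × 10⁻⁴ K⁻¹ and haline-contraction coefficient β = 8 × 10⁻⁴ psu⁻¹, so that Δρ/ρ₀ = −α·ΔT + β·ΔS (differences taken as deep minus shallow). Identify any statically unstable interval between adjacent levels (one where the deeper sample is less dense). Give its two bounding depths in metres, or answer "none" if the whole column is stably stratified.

11–63 m

Evaluate Δρ/ρ₀ = −αΔT + βΔS across each adjacent pair:
  11–63 m: −αΔT+βΔS = −(2.5 × 10⁻⁴)(+2.8)+(8 × 10⁻⁴)(+0.19) = -5.5 × 10⁻⁴ → UNSTABLE
  63–121 m: −αΔT+βΔS = −(2.5 × 10⁻⁴)(-3.9)+(8 × 10⁻⁴)(-0.48) = 5.9 × 10⁻⁴ → stable
  121–150 m: −αΔT+βΔS = −(2.5 × 10⁻⁴)(-5.6)+(8 × 10⁻⁴)(+0.15) = 1.5 × 10⁻³ → stable
  150–204 m: −αΔT+βΔS = −(2.5 × 10⁻⁴)(+1.0)+(8 × 10⁻⁴)(+0.54) = 1.8 × 10⁻⁴ → stable
  204–240 m: −αΔT+βΔS = −(2.5 × 10⁻⁴)(-2.4)+(8 × 10⁻⁴)(-0.24) = 4.1 × 10⁻⁴ → stable
The 11–63 m interval has Δρ < 0: lighter water underlies denser water.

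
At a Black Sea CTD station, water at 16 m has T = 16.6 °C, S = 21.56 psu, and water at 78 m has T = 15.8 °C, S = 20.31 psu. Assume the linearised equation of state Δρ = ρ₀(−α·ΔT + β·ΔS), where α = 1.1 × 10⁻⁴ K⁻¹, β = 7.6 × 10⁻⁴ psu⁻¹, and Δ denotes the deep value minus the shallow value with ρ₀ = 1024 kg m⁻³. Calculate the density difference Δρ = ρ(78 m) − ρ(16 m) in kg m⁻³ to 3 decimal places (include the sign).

-0.883 kg m⁻³

ΔT = -0.8 K, ΔS = -1.25 psu (deep − shallow).
Δρ/ρ₀ = −(1.1 × 10⁻⁴)(-0.8) + (7.6 × 10⁻⁴)(-1.25) = -8.62 × 10⁻⁴.
Δρ = 1024 × (-8.62 × 10⁻⁴) = -0.883 kg m⁻³.
Negative Δρ: lighter below, statically unstable.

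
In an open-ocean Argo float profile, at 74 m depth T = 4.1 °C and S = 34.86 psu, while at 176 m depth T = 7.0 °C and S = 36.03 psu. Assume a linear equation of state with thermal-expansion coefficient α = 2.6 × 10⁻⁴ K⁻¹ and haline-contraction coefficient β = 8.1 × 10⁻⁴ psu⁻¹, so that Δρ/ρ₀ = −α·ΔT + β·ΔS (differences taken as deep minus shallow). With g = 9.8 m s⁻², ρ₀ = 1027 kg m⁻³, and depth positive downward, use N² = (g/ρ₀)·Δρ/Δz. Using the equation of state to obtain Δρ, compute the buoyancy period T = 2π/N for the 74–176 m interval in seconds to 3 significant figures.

1.46 × 10³ s

ΔT = +2.9 K, ΔS = +1.17 psu (deep − shallow).
Δρ/ρ₀ = −αΔT + βΔS = -7.54 × 10⁻⁴ + 9.477 × 10⁻⁴ = 1.937 × 10⁻⁴, so Δρ ≈ 0.1989 kg m⁻³.
N² = (g/ρ₀)·Δρ/Δz = g·(Δρ/ρ₀)/Δz = 9.8 × 1.937 × 10⁻⁴ / 102 = 1.8610 × 10⁻⁵ s⁻².
N = √(1.8610 × 10⁻⁵) = 4.3139 × 10⁻³ rad s⁻¹ → T = 2π/N = 1.4565 × 10³ s ≈ 1.46 × 10³ s.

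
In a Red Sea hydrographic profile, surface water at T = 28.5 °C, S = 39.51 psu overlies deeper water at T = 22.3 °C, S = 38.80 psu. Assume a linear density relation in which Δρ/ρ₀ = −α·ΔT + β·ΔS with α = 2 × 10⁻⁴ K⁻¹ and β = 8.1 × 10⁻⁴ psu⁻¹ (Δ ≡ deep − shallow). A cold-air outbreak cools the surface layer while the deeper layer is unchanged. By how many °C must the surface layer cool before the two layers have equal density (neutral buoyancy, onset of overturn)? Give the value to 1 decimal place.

Neutral buoyancy requires Δρ = 0, i.e. −α(T_deep − T_surf′) + β(S_deep − S_surf) = 0.
T_surf′ = T_deep − (β/α)·ΔS = 22.3 − (8.1 × 10⁻⁴/2 × 10⁻⁴)·(-0.71) = 25.175 °C.
Cooling required: 28.5 − (25.175) = 3.325 °C.

3.3 °C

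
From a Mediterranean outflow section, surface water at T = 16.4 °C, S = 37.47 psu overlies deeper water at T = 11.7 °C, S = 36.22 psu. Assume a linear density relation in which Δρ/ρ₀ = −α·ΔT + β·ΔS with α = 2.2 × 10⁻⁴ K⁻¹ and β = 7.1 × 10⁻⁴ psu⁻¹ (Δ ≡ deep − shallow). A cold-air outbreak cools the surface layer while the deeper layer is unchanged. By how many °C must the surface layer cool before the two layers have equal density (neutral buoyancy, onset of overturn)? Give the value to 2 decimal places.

0.67 °C

Neutral buoyancy requires Δρ = 0, i.e. −α(T_deep − T_surf′) + β(S_deep − S_surf) = 0.
T_surf′ = T_deep − (β/α)·ΔS = 11.7 − (7.1 × 10⁻⁴/2.2 × 10⁻⁴)·(-1.25) = 15.7341 °C.
Cooling required: 16.4 − (15.7341) = 0.6659 °C.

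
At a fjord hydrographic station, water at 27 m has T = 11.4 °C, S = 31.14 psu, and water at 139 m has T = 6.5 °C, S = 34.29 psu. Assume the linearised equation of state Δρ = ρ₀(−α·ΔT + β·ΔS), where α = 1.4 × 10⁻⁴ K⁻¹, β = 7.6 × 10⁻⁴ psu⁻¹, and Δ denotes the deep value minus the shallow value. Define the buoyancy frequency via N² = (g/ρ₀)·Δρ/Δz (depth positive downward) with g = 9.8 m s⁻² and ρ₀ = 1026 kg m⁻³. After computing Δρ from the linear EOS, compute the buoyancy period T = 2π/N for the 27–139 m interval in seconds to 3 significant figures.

ΔT = -4.9 K, ΔS = +3.15 psu (deep − shallow).
Δρ/ρ₀ = −αΔT + βΔS = 6.86 × 10⁻⁴ + 2.394 × 10⁻³ = 3.08 × 10⁻³, so Δρ ≈ 3.160 kg m⁻³.
N² = (g/ρ₀)·Δρ/Δz = g·(Δρ/ρ₀)/Δz = 9.8 × 3.08 × 10⁻³ / 112 = 2.6950 × 10⁻⁴ s⁻².
N = √(2.6950 × 10⁻⁴) = 0.016416 rad s⁻¹ → T = 2π/N = 382.75 s ≈ 383 s.

383 s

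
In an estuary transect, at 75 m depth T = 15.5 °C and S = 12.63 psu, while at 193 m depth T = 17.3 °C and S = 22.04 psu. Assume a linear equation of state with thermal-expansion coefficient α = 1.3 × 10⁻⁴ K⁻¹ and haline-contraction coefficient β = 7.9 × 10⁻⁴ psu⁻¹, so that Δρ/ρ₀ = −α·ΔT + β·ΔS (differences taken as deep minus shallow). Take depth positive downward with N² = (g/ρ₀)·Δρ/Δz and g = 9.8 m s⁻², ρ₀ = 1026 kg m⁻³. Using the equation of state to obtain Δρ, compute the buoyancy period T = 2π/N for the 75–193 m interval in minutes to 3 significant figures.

4.28 min

ΔT = +1.8 K, ΔS = +9.41 psu (deep − shallow).
Δρ/ρ₀ = −αΔT + βΔS = -2.34 × 10⁻⁴ + 7.4339 × 10⁻³ = 7.1999 × 10⁻³, so Δρ ≈ 7.387 kg m⁻³.
N² = (g/ρ₀)·Δρ/Δz = g·(Δρ/ρ₀)/Δz = 9.8 × 7.1999 × 10⁻³ / 118 = 5.9796 × 10⁻⁴ s⁻².
N = √(5.9796 × 10⁻⁴) = 0.024453 rad s⁻¹ → T = 2π/N = 256.95 s = 4.2825 min ≈ 4.28 min.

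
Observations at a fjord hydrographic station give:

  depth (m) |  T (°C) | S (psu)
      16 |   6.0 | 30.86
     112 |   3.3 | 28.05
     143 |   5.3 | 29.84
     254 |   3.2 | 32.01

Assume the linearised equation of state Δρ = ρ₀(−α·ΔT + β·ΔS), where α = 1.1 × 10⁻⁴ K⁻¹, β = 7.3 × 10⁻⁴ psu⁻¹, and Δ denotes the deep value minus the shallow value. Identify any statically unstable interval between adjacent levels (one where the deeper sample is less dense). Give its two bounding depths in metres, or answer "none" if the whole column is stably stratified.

Evaluate Δρ/ρ₀ = −αΔT + βΔS across each adjacent pair:
  16–112 m: −αΔT+βΔS = −(1.1 × 10⁻⁴)(-2.7)+(7.3 × 10⁻⁴)(-2.81) = -1.8 × 10⁻³ → UNSTABLE
  112–143 m: −αΔT+βΔS = −(1.1 × 10⁻⁴)(+2.0)+(7.3 × 10⁻⁴)(+1.79) = 1.1 × 10⁻³ → stable
  143–254 m: −αΔT+βΔS = −(1.1 × 10⁻⁴)(-2.1)+(7.3 × 10⁻⁴)(+2.17) = 1.8 × 10⁻³ → stable
The 16–112 m interval has Δρ < 0: lighter water underlies denser water.

16–112 m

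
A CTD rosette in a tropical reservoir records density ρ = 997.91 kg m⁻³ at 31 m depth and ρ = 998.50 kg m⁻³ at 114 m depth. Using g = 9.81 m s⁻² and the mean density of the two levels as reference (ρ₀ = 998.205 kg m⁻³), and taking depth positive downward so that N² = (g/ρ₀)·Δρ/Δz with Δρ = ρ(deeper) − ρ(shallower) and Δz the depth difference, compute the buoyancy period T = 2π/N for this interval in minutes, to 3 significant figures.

Δρ = 998.50 − 997.91 = 0.59 kg m⁻³ over Δz = 114 − 31 = 83 m.
N² = (9.81/998.205) × (0.59/83) = 6.9859 × 10⁻⁵ s⁻².
N = √(6.9859 × 10⁻⁵) = 8.3582 × 10⁻³ rad s⁻¹, so T = 2π/N = 751.74 s = 12.529 min ≈ 12.5 min.

12.5 min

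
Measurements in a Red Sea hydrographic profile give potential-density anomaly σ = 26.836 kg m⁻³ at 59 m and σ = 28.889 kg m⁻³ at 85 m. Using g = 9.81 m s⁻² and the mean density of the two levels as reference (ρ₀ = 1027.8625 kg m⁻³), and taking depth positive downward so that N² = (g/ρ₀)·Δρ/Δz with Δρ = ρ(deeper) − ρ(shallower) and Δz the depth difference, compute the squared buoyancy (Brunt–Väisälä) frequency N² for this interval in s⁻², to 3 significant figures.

Δρ = 1028.889 − 1026.836 = 2.053 kg m⁻³ over Δz = 85 − 59 = 26 m.
N² = (9.81/1027.8625) × (2.053/26) = 7.5362 × 10⁻⁴ s⁻² ≈ 7.54 × 10⁻⁴ s⁻².

7.54 × 10⁻⁴ s⁻²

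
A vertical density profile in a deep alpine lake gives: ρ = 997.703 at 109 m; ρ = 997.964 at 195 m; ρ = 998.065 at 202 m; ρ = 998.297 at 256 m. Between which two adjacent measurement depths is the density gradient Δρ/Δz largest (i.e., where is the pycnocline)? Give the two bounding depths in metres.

195–202 m

Compute the density gradient over each adjacent pair:
  109–195 m: Δρ/Δz = 0.261/86 = 3.0 × 10⁻³ kg m⁻⁴
  195–202 m: Δρ/Δz = 0.101/7 = 0.014 kg m⁻⁴
  202–256 m: Δρ/Δz = 0.232/54 = 4.3 × 10⁻³ kg m⁻⁴
The largest gradient is in the 195–202 m interval — the pycnocline.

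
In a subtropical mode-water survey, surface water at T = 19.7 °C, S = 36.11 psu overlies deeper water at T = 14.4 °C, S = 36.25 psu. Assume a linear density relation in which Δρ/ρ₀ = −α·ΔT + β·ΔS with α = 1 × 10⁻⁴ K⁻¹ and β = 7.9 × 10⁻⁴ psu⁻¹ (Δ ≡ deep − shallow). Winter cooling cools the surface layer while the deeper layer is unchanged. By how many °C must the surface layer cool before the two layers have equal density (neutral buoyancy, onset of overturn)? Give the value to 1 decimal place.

6.4 °C

Neutral buoyancy requires Δρ = 0, i.e. −α(T_deep − T_surf′) + β(S_deep − S_surf) = 0.
T_surf′ = T_deep − (β/α)·ΔS = 14.4 − (7.9 × 10⁻⁴/1 × 10⁻⁴)·(+0.14) = 13.294 °C.
Cooling required: 19.7 − (13.294) = 6.406 °C.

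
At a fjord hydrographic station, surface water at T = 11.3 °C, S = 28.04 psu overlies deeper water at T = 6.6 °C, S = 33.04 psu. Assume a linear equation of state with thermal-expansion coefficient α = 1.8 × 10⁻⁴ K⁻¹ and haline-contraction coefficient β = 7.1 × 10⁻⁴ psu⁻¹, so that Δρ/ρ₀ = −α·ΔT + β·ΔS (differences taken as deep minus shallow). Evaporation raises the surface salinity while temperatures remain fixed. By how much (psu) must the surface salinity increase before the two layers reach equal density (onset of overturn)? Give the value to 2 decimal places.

Neutral buoyancy requires −α(T_deep − T_surf) + β(S_deep − S_surf′) = 0.
S_surf′ = S_deep − (α/β)·ΔT = 33.04 − (1.8 × 10⁻⁴/7.1 × 10⁻⁴)·(-4.7) = 34.2315 psu.
Increase required: 34.2315 − 28.04 = 6.1915 psu.

6.19 psu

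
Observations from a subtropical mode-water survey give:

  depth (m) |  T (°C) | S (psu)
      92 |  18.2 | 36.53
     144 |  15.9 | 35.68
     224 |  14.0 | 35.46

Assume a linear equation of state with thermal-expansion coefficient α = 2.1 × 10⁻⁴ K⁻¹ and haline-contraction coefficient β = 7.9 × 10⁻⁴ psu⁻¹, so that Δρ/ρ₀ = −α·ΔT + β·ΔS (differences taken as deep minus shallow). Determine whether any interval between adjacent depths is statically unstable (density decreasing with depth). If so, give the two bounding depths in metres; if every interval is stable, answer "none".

Evaluate Δρ/ρ₀ = −αΔT + βΔS across each adjacent pair:
  92–144 m: −αΔT+βΔS = −(2.1 × 10⁻⁴)(-2.3)+(7.9 × 10⁻⁴)(-0.85) = -1.9 × 10⁻⁴ → UNSTABLE
  144–224 m: −αΔT+βΔS = −(2.1 × 10⁻⁴)(-1.9)+(7.9 × 10⁻⁴)(-0.22) = 2.3 × 10⁻⁴ → stable
The 92–144 m interval has Δρ < 0: lighter water underlies denser water.

92–144 m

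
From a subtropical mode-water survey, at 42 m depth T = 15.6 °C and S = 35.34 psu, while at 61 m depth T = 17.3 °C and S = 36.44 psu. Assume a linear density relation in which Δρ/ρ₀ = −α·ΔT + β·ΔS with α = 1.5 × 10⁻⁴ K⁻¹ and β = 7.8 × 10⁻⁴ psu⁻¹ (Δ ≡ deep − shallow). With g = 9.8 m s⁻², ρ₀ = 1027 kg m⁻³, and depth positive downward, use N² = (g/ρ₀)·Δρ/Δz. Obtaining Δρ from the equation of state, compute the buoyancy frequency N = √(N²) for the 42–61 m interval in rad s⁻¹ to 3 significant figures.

ΔT = +1.7 K, ΔS = +1.10 psu (deep − shallow).
Δρ/ρ₀ = −αΔT + βΔS = -2.55 × 10⁻⁴ + 8.58 × 10⁻⁴ = 6.03 × 10⁻⁴, so Δρ ≈ 0.6193 kg m⁻³.
N² = (g/ρ₀)·Δρ/Δz = g·(Δρ/ρ₀)/Δz = 9.8 × 6.03 × 10⁻⁴ / 19 = 3.1102 × 10⁻⁴ s⁻².
N = √(3.1102 × 10⁻⁴) = 0.017636 rad s⁻¹ ≈ 0.0176 rad s⁻¹.

0.0176 rad s⁻¹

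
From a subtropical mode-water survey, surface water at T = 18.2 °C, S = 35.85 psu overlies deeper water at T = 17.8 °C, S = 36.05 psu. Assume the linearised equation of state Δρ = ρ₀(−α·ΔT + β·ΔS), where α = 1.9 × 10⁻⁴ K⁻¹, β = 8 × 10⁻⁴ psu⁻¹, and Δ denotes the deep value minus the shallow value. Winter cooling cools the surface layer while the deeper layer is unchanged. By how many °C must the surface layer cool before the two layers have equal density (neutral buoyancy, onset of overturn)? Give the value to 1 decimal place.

Neutral buoyancy requires Δρ = 0, i.e. −α(T_deep − T_surf′) + β(S_deep − S_surf) = 0.
T_surf′ = T_deep − (β/α)·ΔS = 17.8 − (8 × 10⁻⁴/1.9 × 10⁻⁴)·(+0.20) = 16.958 °C.
Cooling required: 18.2 − (16.958) = 1.242 °C.

1.2 °C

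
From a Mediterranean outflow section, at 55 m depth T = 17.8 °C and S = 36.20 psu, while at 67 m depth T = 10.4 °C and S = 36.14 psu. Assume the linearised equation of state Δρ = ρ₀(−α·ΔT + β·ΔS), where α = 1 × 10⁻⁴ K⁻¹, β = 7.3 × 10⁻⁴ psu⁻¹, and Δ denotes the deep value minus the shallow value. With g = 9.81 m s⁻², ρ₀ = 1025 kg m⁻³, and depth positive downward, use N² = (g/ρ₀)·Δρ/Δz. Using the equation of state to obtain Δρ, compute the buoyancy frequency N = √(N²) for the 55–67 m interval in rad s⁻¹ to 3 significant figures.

ΔT = -7.4 K, ΔS = -0.06 psu (deep − shallow).
Δρ/ρ₀ = −αΔT + βΔS = 7.40 × 10⁻⁴ − 4.38 × 10⁻⁵ = 6.962 × 10⁻⁴, so Δρ ≈ 0.7136 kg m⁻³.
N² = (g/ρ₀)·Δρ/Δz = g·(Δρ/ρ₀)/Δz = 9.81 × 6.962 × 10⁻⁴ / 12 = 5.6914 × 10⁻⁴ s⁻².
N = √(5.6914 × 10⁻⁴) = 0.023857 rad s⁻¹ ≈ 0.0239 rad s⁻¹.

0.0239 rad s⁻¹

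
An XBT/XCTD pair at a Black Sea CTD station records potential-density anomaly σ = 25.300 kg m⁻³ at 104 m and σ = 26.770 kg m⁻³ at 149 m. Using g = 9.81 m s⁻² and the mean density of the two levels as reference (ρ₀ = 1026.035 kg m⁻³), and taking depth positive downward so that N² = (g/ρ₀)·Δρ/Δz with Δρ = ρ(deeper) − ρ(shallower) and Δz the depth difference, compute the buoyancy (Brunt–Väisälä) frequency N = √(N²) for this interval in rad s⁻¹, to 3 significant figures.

0.0177 rad s⁻¹

Δρ = 1026.770 − 1025.300 = 1.470 kg m⁻³ over Δz = 149 − 104 = 45 m.
N² = (9.81/1026.035) × (1.470/45) = 3.1233 × 10⁻⁴ s⁻².
N = √(3.1233 × 10⁻⁴) = 0.017673 rad s⁻¹ ≈ 0.0177 rad s⁻¹.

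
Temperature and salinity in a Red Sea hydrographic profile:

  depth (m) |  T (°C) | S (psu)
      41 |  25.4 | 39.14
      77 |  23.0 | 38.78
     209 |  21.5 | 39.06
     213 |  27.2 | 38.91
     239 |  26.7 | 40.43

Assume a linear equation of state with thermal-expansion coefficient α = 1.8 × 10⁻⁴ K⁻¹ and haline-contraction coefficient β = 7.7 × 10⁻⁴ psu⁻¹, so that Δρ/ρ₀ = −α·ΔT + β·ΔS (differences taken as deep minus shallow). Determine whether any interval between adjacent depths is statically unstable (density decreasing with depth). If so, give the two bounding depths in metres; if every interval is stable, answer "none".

209–213 m

Evaluate Δρ/ρ₀ = −αΔT + βΔS across each adjacent pair:
  41–77 m: −αΔT+βΔS = −(1.8 × 10⁻⁴)(-2.4)+(7.7 × 10⁻⁴)(-0.36) = 1.5 × 10⁻⁴ → stable
  77–209 m: −αΔT+βΔS = −(1.8 × 10⁻⁴)(-1.5)+(7.7 × 10⁻⁴)(+0.28) = 4.9 × 10⁻⁴ → stable
  209–213 m: −αΔT+βΔS = −(1.8 × 10⁻⁴)(+5.7)+(7.7 × 10⁻⁴)(-0.15) = -1.1 × 10⁻³ → UNSTABLE
  213–239 m: −αΔT+βΔS = −(1.8 × 10⁻⁴)(-0.5)+(7.7 × 10⁻⁴)(+1.52) = 1.3 × 10⁻³ → stable
The 209–213 m interval has Δρ < 0: lighter water underlies denser water.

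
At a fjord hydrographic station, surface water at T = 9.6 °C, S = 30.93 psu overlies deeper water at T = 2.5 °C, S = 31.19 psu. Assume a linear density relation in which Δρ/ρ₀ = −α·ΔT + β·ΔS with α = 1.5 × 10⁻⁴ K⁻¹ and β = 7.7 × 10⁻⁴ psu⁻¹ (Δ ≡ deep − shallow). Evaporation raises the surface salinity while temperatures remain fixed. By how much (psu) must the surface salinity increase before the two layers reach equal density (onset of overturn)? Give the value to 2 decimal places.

Neutral buoyancy requires −α(T_deep − T_surf) + β(S_deep − S_surf′) = 0.
S_surf′ = S_deep − (α/β)·ΔT = 31.19 − (1.5 × 10⁻⁴/7.7 × 10⁻⁴)·(-7.1) = 32.5731 psu.
Increase required: 32.5731 − 30.93 = 1.6431 psu.

1.64 psu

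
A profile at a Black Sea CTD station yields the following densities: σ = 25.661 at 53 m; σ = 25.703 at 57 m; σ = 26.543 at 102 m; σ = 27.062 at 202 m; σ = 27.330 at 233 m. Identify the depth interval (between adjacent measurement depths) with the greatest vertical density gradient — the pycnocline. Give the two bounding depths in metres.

Compute the density gradient over each adjacent pair:
  53–57 m: Δρ/Δz = 0.042/4 = 0.011 kg m⁻⁴
  57–102 m: Δρ/Δz = 0.840/45 = 0.019 kg m⁻⁴
  102–202 m: Δρ/Δz = 0.519/100 = 5.2 × 10⁻³ kg m⁻⁴
  202–233 m: Δρ/Δz = 0.268/31 = 8.6 × 10⁻³ kg m⁻⁴
The largest gradient is in the 57–102 m interval — the pycnocline.

57–102 m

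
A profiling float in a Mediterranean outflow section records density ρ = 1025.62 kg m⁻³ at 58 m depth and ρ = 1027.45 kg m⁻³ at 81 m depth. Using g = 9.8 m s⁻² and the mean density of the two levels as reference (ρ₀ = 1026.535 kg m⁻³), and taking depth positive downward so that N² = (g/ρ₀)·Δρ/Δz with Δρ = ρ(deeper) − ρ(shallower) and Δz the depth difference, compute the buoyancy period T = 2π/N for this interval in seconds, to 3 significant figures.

Δρ = 1027.45 − 1025.62 = 1.83 kg m⁻³ over Δz = 81 − 58 = 23 m.
N² = (9.8/1026.535) × (1.83/23) = 7.5958 × 10⁻⁴ s⁻².
N = √(7.5958 × 10⁻⁴) = 0.027560 rad s⁻¹, so T = 2π/N = 227.98 s ≈ 228 s.

228 s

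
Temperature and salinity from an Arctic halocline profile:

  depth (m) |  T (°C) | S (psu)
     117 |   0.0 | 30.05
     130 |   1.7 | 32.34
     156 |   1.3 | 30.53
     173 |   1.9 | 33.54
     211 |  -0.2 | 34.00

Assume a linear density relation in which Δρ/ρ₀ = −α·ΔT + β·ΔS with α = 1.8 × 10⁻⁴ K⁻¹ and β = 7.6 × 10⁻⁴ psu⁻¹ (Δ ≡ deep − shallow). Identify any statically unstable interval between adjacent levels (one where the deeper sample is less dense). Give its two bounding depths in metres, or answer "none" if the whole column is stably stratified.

Evaluate Δρ/ρ₀ = −αΔT + βΔS across each adjacent pair:
  117–130 m: −αΔT+βΔS = −(1.8 × 10⁻⁴)(+1.7)+(7.6 × 10⁻⁴)(+2.29) = 1.4 × 10⁻³ → stable
  130–156 m: −αΔT+βΔS = −(1.8 × 10⁻⁴)(-0.4)+(7.6 × 10⁻⁴)(-1.81) = -1.3 × 10⁻³ → UNSTABLE
  156–173 m: −αΔT+βΔS = −(1.8 × 10⁻⁴)(+0.6)+(7.6 × 10⁻⁴)(+3.01) = 2.2 × 10⁻³ → stable
  173–211 m: −αΔT+βΔS = −(1.8 × 10⁻⁴)(-2.1)+(7.6 × 10⁻⁴)(+0.46) = 7.3 × 10⁻⁴ → stable
The 130–156 m interval has Δρ < 0: lighter water underlies denser water.

130–156 m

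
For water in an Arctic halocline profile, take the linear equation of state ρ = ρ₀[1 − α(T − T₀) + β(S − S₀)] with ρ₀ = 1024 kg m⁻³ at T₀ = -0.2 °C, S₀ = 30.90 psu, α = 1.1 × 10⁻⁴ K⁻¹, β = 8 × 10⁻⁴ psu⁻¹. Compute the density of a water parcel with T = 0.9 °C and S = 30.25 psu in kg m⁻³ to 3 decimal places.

T − T₀ = +1.1 K, S − S₀ = -0.65 psu.
Bracket = 1 − α·(+1.1) + β·(-0.65) = 1 + (-6.41 × 10⁻⁴) = 0.9993590.
ρ = 1024 × 0.9993590 = 1023.344 kg m⁻³.

1023.344 kg m⁻³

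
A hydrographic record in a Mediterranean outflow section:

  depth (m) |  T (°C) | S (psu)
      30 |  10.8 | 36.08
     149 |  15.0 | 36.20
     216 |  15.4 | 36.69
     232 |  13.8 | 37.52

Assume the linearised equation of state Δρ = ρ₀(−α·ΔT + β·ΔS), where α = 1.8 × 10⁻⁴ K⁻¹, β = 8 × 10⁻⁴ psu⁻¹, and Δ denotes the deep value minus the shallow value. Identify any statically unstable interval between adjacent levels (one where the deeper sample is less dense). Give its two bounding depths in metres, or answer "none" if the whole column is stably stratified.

30–149 m

Evaluate Δρ/ρ₀ = −αΔT + βΔS across each adjacent pair:
  30–149 m: −αΔT+βΔS = −(1.8 × 10⁻⁴)(+4.2)+(8 × 10⁻⁴)(+0.12) = -6.6 × 10⁻⁴ → UNSTABLE
  149–216 m: −αΔT+βΔS = −(1.8 × 10⁻⁴)(+0.4)+(8 × 10⁻⁴)(+0.49) = 3.2 × 10⁻⁴ → stable
  216–232 m: −αΔT+βΔS = −(1.8 × 10⁻⁴)(-1.6)+(8 × 10⁻⁴)(+0.83) = 9.5 × 10⁻⁴ → stable
The 30–149 m interval has Δρ < 0: lighter water underlies denser water.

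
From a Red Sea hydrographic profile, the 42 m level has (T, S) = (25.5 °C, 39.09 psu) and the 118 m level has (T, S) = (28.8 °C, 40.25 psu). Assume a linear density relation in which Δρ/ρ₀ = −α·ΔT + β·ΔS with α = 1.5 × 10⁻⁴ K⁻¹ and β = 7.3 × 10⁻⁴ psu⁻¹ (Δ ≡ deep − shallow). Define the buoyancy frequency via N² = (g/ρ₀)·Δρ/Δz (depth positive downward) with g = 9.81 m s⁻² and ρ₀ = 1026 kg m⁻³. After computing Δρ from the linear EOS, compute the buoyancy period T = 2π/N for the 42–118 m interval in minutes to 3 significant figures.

ΔT = +3.3 K, ΔS = +1.16 psu (deep − shallow).
Δρ/ρ₀ = −αΔT + βΔS = -4.95 × 10⁻⁴ + 8.468 × 10⁻⁴ = 3.518 × 10⁻⁴, so Δρ ≈ 0.3609 kg m⁻³.
N² = (g/ρ₀)·Δρ/Δz = g·(Δρ/ρ₀)/Δz = 9.81 × 3.518 × 10⁻⁴ / 76 = 4.5410 × 10⁻⁵ s⁻².
N = √(4.5410 × 10⁻⁵) = 6.7387 × 10⁻³ rad s⁻¹ → T = 2π/N = 932.40 s = 15.540 min ≈ 15.5 min.

15.5 min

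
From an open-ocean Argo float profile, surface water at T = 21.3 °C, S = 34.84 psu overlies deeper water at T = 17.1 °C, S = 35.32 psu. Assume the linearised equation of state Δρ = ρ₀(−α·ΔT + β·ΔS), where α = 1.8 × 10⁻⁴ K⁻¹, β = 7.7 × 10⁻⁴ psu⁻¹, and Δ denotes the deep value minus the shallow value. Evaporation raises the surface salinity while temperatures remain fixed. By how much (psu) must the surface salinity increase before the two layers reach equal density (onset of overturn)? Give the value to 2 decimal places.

1.46 psu

Neutral buoyancy requires −α(T_deep − T_surf) + β(S_deep − S_surf′) = 0.
S_surf′ = S_deep − (α/β)·ΔT = 35.32 − (1.8 × 10⁻⁴/7.7 × 10⁻⁴)·(-4.2) = 36.3018 psu.
Increase required: 36.3018 − 34.84 = 1.4618 psu.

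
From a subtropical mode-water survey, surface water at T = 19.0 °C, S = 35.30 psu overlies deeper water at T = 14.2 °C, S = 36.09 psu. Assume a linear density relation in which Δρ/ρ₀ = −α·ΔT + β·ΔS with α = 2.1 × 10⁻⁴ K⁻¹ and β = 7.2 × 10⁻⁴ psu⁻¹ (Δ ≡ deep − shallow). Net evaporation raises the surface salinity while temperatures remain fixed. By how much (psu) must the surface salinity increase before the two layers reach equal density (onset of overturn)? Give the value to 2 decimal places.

2.19 psu

Neutral buoyancy requires −α(T_deep − T_surf) + β(S_deep − S_surf′) = 0.
S_surf′ = S_deep − (α/β)·ΔT = 36.09 − (2.1 × 10⁻⁴/7.2 × 10⁻⁴)·(-4.8) = 37.4900 psu.
Increase required: 37.4900 − 35.30 = 2.1900 psu.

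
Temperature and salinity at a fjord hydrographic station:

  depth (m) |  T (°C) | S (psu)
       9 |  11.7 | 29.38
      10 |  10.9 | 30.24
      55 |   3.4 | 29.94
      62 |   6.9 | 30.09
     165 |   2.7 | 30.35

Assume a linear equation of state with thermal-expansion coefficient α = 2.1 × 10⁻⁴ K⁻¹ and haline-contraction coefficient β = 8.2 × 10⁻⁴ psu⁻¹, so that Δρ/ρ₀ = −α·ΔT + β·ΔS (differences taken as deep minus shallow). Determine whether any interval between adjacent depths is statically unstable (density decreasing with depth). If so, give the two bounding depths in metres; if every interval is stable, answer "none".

Evaluate Δρ/ρ₀ = −αΔT + βΔS across each adjacent pair:
  9–10 m: −αΔT+βΔS = −(2.1 × 10⁻⁴)(-0.8)+(8.2 × 10⁻⁴)(+0.86) = 8.7 × 10⁻⁴ → stable
  10–55 m: −αΔT+βΔS = −(2.1 × 10⁻⁴)(-7.5)+(8.2 × 10⁻⁴)(-0.30) = 1.3 × 10⁻³ → stable
  55–62 m: −αΔT+βΔS = −(2.1 × 10⁻⁴)(+3.5)+(8.2 × 10⁻⁴)(+0.15) = -6.1 × 10⁻⁴ → UNSTABLE
  62–165 m: −αΔT+βΔS = −(2.1 × 10⁻⁴)(-4.2)+(8.2 × 10⁻⁴)(+0.26) = 1.1 × 10⁻³ → stable
The 55–62 m interval has Δρ < 0: lighter water underlies denser water.

55–62 m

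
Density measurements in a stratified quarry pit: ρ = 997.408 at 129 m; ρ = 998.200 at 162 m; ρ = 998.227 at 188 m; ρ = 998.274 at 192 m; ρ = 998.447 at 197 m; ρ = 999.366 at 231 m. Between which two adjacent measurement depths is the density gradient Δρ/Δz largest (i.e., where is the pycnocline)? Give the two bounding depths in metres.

Compute the density gradient over each adjacent pair:
  129–162 m: Δρ/Δz = 0.792/33 = 0.024 kg m⁻⁴
  162–188 m: Δρ/Δz = 0.027/26 = 1.0 × 10⁻³ kg m⁻⁴
  188–192 m: Δρ/Δz = 0.047/4 = 0.012 kg m⁻⁴
  192–197 m: Δρ/Δz = 0.173/5 = 0.035 kg m⁻⁴
  197–231 m: Δρ/Δz = 0.919/34 = 0.027 kg m⁻⁴
The largest gradient is in the 192–197 m interval — the pycnocline.

192–197 m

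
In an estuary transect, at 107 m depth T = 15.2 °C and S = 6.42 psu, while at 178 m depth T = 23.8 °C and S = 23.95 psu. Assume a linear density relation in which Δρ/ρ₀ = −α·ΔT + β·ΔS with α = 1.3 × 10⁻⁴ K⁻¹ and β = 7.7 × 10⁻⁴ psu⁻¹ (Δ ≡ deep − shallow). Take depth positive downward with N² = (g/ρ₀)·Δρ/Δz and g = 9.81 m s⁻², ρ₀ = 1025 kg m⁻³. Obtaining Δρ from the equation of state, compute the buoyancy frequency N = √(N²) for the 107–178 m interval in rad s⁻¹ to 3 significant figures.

ΔT = +8.6 K, ΔS = +17.53 psu (deep − shallow).
Δρ/ρ₀ = −αΔT + βΔS = -1.118 × 10⁻³ + 0.0134981 = 0.0123801, so Δρ ≈ 12.69 kg m⁻³.
N² = (g/ρ₀)·Δρ/Δz = g·(Δρ/ρ₀)/Δz = 9.81 × 0.0123801 / 71 = 1.7105 × 10⁻³ s⁻².
N = √(1.7105 × 10⁻³) = 0.041358 rad s⁻¹ ≈ 0.0414 rad s⁻¹.

0.0414 rad s⁻¹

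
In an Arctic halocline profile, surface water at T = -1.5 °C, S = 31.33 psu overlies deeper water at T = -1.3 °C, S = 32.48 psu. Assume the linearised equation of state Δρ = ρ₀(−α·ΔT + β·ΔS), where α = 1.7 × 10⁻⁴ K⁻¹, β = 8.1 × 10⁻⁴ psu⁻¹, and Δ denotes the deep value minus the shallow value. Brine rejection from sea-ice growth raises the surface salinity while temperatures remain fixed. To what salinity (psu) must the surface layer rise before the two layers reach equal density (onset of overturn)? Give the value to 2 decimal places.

32.44 psu

Neutral buoyancy requires −α(T_deep − T_surf) + β(S_deep − S_surf′) = 0.
S_surf′ = S_deep − (α/β)·ΔT = 32.48 − (1.7 × 10⁻⁴/8.1 × 10⁻⁴)·(+0.2) = 32.4380 psu.
Increase required: 32.4380 − 31.33 = 1.1080 psu.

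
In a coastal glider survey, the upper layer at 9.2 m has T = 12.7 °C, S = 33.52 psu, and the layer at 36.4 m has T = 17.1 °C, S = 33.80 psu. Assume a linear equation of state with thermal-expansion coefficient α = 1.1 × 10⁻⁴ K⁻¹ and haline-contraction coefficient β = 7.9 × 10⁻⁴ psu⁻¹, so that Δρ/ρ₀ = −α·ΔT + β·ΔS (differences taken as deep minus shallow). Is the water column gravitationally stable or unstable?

ΔT = 17.1 − 12.7 = +4.4 K and ΔS = 33.80 − 33.52 = +0.28 psu (deep − shallow).
−αΔT = -4.84 × 10⁻⁴; βΔS = 2.212 × 10⁻⁴; sum Δρ/ρ₀ = -2.628 × 10⁻⁴.
Δρ/ρ₀ < 0, so Δρ < 0: deeper water is lighter → statically unstable; the column would overturn.

unstable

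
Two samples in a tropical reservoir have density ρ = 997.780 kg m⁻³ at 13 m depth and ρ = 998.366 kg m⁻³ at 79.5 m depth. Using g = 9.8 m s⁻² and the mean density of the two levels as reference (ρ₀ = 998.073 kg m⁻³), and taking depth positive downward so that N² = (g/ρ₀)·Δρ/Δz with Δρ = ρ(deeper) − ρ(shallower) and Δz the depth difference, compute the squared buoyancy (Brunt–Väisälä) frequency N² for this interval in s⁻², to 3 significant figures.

Δρ = 998.366 − 997.780 = 0.586 kg m⁻³ over Δz = 79.5 − 13 = 66.5 m.
N² = (9.8/998.073) × (0.586/66.5) = 8.6525 × 10⁻⁵ s⁻² ≈ 8.65 × 10⁻⁵ s⁻².
Since Δρ > 0 the layer is stably stratified.

8.65 × 10⁻⁵ s⁻²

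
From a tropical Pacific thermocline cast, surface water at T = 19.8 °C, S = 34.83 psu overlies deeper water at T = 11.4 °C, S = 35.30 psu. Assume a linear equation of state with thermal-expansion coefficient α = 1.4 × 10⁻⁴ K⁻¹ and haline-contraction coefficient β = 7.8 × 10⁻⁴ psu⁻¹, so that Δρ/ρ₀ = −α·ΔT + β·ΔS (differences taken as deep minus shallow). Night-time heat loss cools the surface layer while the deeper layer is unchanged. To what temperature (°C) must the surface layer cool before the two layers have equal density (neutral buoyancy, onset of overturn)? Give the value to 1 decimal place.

Neutral buoyancy requires Δρ = 0, i.e. −α(T_deep − T_surf′) + β(S_deep − S_surf) = 0.
T_surf′ = T_deep − (β/α)·ΔS = 11.4 − (7.8 × 10⁻⁴/1.4 × 10⁻⁴)·(+0.47) = 8.781 °C.
Cooling required: 19.8 − (8.781) = 11.019 °C.

8.8 °C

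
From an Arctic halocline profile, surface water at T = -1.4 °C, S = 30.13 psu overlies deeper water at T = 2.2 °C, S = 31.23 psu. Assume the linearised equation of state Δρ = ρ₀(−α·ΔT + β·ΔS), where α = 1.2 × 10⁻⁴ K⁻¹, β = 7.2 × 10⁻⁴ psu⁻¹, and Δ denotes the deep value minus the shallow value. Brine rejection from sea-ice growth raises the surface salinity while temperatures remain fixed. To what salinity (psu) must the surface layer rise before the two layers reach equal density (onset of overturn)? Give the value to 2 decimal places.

30.63 psu

Neutral buoyancy requires −α(T_deep − T_surf) + β(S_deep − S_surf′) = 0.
S_surf′ = S_deep − (α/β)·ΔT = 31.23 − (1.2 × 10⁻⁴/7.2 × 10⁻⁴)·(+3.6) = 30.6300 psu.
Increase required: 30.6300 − 30.13 = 0.5000 psu.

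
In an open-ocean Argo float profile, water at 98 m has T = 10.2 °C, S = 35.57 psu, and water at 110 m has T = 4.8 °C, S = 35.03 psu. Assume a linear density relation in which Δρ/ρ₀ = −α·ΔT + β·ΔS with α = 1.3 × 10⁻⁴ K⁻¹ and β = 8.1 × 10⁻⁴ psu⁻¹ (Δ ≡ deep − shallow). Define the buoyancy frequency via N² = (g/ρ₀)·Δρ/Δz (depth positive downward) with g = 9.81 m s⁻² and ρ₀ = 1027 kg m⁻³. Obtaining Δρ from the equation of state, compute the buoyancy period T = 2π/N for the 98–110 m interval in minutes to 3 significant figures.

7.12 min

ΔT = -5.4 K, ΔS = -0.54 psu (deep − shallow).
Δρ/ρ₀ = −αΔT + βΔS = 7.02 × 10⁻⁴ − 4.374 × 10⁻⁴ = 2.646 × 10⁻⁴, so Δρ ≈ 0.2717 kg m⁻³.
N² = (g/ρ₀)·Δρ/Δz = g·(Δρ/ρ₀)/Δz = 9.81 × 2.646 × 10⁻⁴ / 12 = 2.1631 × 10⁻⁴ s⁻².
N = √(2.1631 × 10⁻⁴) = 0.014707 rad s⁻¹ → T = 2π/N = 427.22 s = 7.1203 min ≈ 7.12 min.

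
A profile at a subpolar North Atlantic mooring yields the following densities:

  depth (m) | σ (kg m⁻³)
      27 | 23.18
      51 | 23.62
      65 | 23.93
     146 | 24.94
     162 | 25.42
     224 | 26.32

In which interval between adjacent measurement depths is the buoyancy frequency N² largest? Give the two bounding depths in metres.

Compute the density gradient over each adjacent pair:
  27–51 m: Δρ/Δz = 0.44/24 = 0.018 kg m⁻⁴
  51–65 m: Δρ/Δz = 0.31/14 = 0.022 kg m⁻⁴
  65–146 m: Δρ/Δz = 1.01/81 = 0.012 kg m⁻⁴
  146–162 m: Δρ/Δz = 0.48/16 = 0.030 kg m⁻⁴
  162–224 m: Δρ/Δz = 0.90/62 = 0.015 kg m⁻⁴
The largest gradient is in the 146–162 m interval — the pycnocline.

146–162 m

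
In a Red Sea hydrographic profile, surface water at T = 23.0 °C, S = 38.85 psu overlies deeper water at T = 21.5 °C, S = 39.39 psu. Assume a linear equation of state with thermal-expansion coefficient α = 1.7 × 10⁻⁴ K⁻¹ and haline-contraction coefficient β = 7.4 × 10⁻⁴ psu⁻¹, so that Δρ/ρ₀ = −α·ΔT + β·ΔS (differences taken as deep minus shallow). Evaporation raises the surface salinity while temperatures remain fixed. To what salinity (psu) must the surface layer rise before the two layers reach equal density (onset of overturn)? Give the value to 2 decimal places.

Neutral buoyancy requires −α(T_deep − T_surf) + β(S_deep − S_surf′) = 0.
S_surf′ = S_deep − (α/β)·ΔT = 39.39 − (1.7 × 10⁻⁴/7.4 × 10⁻⁴)·(-1.5) = 39.7346 psu.
Increase required: 39.7346 − 38.85 = 0.8846 psu.

39.73 psu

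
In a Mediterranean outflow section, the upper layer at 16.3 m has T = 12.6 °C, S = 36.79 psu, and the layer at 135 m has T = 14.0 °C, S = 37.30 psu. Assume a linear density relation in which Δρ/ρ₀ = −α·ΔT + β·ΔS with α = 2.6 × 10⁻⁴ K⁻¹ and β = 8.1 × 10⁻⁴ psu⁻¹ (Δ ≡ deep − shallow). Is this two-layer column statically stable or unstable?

stable

ΔT = 14.0 − 12.6 = +1.4 K and ΔS = 37.30 − 36.79 = +0.51 psu (deep − shallow).
−αΔT = -3.64 × 10⁻⁴; βΔS = 4.131 × 10⁻⁴; sum Δρ/ρ₀ = 4.91 × 10⁻⁵.
Δρ/ρ₀ > 0, so Δρ > 0: deeper water is denser → statically stable.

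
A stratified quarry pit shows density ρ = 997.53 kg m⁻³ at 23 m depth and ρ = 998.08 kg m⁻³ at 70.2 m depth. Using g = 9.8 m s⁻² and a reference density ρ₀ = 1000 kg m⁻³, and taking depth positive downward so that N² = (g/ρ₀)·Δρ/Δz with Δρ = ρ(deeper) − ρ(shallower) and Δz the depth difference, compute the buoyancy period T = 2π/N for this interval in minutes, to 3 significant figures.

9.80 min

Δρ = 998.08 − 997.53 = 0.55 kg m⁻³ over Δz = 70.2 − 23 = 47.2 m.
N² = (9.8/1000) × (0.55/47.2) = 1.1419 × 10⁻⁴ s⁻².
N = √(1.1419 × 10⁻⁴) = 0.010686 rad s⁻¹, so T = 2π/N = 587.98 s = 9.7997 min ≈ 9.80 min.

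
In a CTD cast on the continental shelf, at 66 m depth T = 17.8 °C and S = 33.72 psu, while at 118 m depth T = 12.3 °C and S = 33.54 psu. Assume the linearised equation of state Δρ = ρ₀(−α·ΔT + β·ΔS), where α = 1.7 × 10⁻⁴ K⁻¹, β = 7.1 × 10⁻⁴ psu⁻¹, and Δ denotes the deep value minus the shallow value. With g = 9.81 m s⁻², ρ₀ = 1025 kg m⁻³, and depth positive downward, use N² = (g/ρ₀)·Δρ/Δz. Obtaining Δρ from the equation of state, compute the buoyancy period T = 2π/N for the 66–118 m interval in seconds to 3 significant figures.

509 s

ΔT = -5.5 K, ΔS = -0.18 psu (deep − shallow).
Δρ/ρ₀ = −αΔT + βΔS = 9.35 × 10⁻⁴ − 1.278 × 10⁻⁴ = 8.072 × 10⁻⁴, so Δρ ≈ 0.8274 kg m⁻³.
N² = (g/ρ₀)·Δρ/Δz = g·(Δρ/ρ₀)/Δz = 9.81 × 8.072 × 10⁻⁴ / 52 = 1.5228 × 10⁻⁴ s⁻².
N = √(1.5228 × 10⁻⁴) = 0.012340 rad s⁻¹ → T = 2π/N = 509.17 s ≈ 509 s.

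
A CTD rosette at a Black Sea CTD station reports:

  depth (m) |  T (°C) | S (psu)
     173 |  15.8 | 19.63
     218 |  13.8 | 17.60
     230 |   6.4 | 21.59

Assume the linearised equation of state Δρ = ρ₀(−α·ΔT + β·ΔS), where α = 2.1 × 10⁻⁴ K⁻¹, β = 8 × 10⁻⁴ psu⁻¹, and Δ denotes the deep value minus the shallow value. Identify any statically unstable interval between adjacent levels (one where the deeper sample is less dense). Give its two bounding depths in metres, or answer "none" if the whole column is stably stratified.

Evaluate Δρ/ρ₀ = −αΔT + βΔS across each adjacent pair:
  173–218 m: −αΔT+βΔS = −(2.1 × 10⁻⁴)(-2.0)+(8 × 10⁻⁴)(-2.03) = -1.2 × 10⁻³ → UNSTABLE
  218–230 m: −αΔT+βΔS = −(2.1 × 10⁻⁴)(-7.4)+(8 × 10⁻⁴)(+3.99) = 4.7 × 10⁻³ → stable
The 173–218 m interval has Δρ < 0: lighter water underlies denser water.

173–218 m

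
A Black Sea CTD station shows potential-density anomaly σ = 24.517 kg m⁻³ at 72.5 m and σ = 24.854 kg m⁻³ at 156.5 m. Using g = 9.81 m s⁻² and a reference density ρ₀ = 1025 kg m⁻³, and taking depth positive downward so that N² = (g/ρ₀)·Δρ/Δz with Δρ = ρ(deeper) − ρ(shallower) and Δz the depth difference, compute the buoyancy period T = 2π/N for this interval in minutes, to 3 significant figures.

Δρ = 1024.854 − 1024.517 = 0.337 kg m⁻³ over Δz = 156.5 − 72.5 = 84 m.
N² = (9.81/1025) × (0.337/84) = 3.8397 × 10⁻⁵ s⁻².
N = √(3.8397 × 10⁻⁵) = 6.1965 × 10⁻³ rad s⁻¹, so T = 2π/N = 1.0140 × 10³ s = 16.900 min ≈ 16.9 min.

16.9 min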